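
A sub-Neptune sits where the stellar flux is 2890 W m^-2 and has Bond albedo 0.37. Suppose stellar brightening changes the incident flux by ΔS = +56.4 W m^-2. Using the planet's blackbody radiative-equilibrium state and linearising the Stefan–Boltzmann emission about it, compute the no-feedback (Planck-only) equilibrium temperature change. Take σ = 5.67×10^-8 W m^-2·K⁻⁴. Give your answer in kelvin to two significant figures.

The baseline emission temperature is T_e = 299.3 K.
Only a fraction (1−α) is absorbed and it's spread over 4πR², so ΔF = (1−α)ΔS/4 = 8.883 W m^-2.
Linearising σT⁴ gives d(σT⁴)/dT = 4σT_e³ = 6.083 W m^-2 per K.
ΔT₀ = ΔF/λ_P = 8.883/6.083 = 1.46 K.

1.5 kelvin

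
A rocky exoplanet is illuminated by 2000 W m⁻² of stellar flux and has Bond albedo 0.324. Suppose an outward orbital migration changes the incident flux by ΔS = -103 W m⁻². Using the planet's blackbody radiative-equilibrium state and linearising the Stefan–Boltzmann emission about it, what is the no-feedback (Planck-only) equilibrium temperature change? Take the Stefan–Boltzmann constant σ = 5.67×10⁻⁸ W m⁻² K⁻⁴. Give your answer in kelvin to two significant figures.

Reference equilibrium: T_e = [S(1−α)/(4σ)]^(1/4) = 277.9 K.
ΔF = Δ[S(1−α)]/4 = (1−0.324)·-103/4 = -17.41 W m⁻².
Planck response: λ_P = 4σT_e³ = 4·5.67×10⁻⁸·(277.9)³ = 4.866 W m⁻²/K.
So ΔT₀ = -17.41/4.866 = -3.58 K.

-3.6 K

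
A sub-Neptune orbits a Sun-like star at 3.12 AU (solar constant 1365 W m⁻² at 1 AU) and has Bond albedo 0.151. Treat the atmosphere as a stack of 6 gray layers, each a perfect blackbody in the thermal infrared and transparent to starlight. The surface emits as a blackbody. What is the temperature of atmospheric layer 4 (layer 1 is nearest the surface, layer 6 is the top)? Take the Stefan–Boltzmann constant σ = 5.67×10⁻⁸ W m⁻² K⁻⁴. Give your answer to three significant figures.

Irradiance scales as 1/d², so S = 1365 W m⁻² × (1/3.12)² = 140.2 W m⁻².
Top-of-atmosphere balance: σT_e⁴ = S(1−α)/4 = 29.76 W m⁻² → T_e = 151.4 K.
The net upward flux σT_e⁴ is constant between every pair of levels, so T_k⁴ = (N+1−k)T_e⁴.
T_4 = (3)^(1/4)·151.4 = 199.2 K.

199 K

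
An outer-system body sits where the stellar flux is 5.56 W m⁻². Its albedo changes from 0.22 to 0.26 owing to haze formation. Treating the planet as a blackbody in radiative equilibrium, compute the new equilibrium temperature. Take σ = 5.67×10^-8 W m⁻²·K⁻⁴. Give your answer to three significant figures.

65.3 K

New equilibrium: T₂ = [(1−0.26)·5.560/(4σ)]^(1/4) = 65.26 K.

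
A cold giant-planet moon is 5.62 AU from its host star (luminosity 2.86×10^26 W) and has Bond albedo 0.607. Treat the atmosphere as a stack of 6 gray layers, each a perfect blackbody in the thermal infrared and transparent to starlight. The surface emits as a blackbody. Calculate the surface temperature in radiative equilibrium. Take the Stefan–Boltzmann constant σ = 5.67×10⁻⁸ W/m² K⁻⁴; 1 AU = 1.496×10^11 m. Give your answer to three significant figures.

141 K

Orbital distance: d = 5.62 AU = 8.408×10^11 m.
Flux at the orbit: S = L/(4πd²) = 2.86×10^26/(4π·(8.41×10^11)²) = 32.20 W/m².
Top-of-atmosphere balance: σT_e⁴ = S(1−α)/4 = 3.163 W/m² → T_e = 86.43 K.
Layer-by-layer balance gives σT_s⁴ = (N+1)σT_e⁴, so T_s = 7^¼·86.43 = 140.6 K.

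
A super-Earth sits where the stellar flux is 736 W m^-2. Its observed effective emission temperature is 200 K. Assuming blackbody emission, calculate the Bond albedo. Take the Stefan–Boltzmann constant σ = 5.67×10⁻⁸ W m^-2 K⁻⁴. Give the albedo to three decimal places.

From σT⁴ = S(1−α)/4 we invert for α: 1−α = 4σT⁴/S.
4σT⁴ = 4·5.67×10⁻⁸·(200)⁴ = 362.9 W m^-2.
1−α = 362.9/736.0 = 0.4930, so α = 0.5070.

0.507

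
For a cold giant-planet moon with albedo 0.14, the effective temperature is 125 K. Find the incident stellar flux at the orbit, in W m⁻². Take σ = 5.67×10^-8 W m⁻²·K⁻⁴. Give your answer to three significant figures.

64.4 W m⁻²

Invert the energy balance for S: S = 4σT⁴/(1−α).
The emitted flux is σT⁴ = 13.84 W m⁻².
So S = 4×13.84/(1−0.14) = 64.38 W m⁻².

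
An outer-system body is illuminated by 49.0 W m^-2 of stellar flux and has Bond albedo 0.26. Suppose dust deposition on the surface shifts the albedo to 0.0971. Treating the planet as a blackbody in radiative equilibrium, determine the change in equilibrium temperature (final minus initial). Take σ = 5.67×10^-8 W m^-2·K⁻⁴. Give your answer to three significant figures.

Before: T₁ = [49.00·0.74/(4σ)]^(1/4) = 112.4 K.
Final:   T₂ = [S(1−0.0971)/(4σ)]^(1/4) = 118.2 K.
ΔT = T₂ − T₁ = 5.735 K.

5.73 K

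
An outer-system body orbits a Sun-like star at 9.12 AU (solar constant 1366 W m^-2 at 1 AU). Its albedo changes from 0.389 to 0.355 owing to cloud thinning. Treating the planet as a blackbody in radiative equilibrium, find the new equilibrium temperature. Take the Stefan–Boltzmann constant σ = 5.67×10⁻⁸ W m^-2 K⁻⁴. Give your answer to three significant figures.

Irradiance scales as 1/d², so S = 1366 W m^-2 × (1/9.12)² = 16.42 W m^-2.
New equilibrium: T₂ = [(1−0.355)·16.42/(4σ)]^(1/4) = 82.67 K.

82.7 kelvin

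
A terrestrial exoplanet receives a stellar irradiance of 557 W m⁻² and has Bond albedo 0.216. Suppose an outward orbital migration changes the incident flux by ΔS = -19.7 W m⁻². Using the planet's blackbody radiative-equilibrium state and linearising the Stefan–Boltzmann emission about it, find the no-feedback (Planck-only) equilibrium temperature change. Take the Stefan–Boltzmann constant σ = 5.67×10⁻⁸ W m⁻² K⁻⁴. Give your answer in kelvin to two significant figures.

-1.9 K

Reference equilibrium: T_e = [S(1−α)/(4σ)]^(1/4) = 209.5 K.
Only a fraction (1−α) is absorbed and it's spread over 4πR², so ΔF = (1−α)ΔS/4 = -3.861 W m⁻².
Linearising σT⁴ gives d(σT⁴)/dT = 4σT_e³ = 2.085 W m⁻² per K.
Hence the no-feedback warming is ΔF/(4σT_e³) = -1.85 K.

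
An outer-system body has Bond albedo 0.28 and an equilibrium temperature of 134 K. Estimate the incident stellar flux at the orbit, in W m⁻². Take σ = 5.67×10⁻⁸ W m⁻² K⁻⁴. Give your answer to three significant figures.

102 W m⁻²

From S(1−α)/4 = σT⁴: S = 4σT⁴/(1−α).
σT⁴ = 5.67×10⁻⁸·(134)⁴ = 18.28 W m⁻².
So S = 4×18.28/(1−0.28) = 101.6 W m⁻².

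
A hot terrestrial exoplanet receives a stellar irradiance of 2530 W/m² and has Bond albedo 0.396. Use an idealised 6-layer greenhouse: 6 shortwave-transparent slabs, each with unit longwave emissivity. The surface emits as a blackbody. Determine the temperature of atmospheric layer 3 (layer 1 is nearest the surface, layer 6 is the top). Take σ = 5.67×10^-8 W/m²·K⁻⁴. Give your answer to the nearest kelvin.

OLR = S(1−α)/4 = 382.0 W/m²; the top layer radiates at T_e = 286.5 K.
The net upward flux σT_e⁴ is constant between every pair of levels, so T_k⁴ = (N+1−k)T_e⁴.
T_3 = (4)^(1/4)·286.5 = 405.2 K.

405 kelvin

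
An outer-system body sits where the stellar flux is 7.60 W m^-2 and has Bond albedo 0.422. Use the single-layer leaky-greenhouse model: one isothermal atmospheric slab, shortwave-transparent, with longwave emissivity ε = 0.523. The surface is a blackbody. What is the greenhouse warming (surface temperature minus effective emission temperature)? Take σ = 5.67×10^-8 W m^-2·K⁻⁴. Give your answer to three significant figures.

At the top of the atmosphere, σT_e⁴ = S(1−α)/4 = 1.098 W m^-2, giving T_e = 66.34 K.
The surface balance (absorbed SW + ε·downward IR = σT_s⁴) with T_a⁴ = T_s⁴/2 reduces to T_s = T_e·[2/(2−ε)]^¼ = 71.56 K.
The atmosphere warms the surface by 5.223 K.

5.22 K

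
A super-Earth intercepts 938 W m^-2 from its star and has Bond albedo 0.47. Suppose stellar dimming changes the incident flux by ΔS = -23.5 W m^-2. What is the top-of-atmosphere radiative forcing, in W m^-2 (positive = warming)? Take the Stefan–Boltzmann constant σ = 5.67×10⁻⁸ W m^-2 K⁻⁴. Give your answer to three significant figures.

TOA radiative forcing: ΔF = (1−α)ΔS/4 = 0.53·(-23.5)/4 = -3.114 W m^-2.

-3.11 W m^-2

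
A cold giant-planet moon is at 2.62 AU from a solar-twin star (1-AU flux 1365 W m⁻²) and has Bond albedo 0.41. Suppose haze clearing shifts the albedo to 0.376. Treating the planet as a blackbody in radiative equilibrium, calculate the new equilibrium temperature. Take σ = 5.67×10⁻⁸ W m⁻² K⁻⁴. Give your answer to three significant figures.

Irradiance scales as 1/d², so S = 1365 W m⁻² × (1/2.62)² = 198.9 W m⁻².
New equilibrium: T₂ = [(1−0.376)·198.9/(4σ)]^(1/4) = 152.9 K.

153 K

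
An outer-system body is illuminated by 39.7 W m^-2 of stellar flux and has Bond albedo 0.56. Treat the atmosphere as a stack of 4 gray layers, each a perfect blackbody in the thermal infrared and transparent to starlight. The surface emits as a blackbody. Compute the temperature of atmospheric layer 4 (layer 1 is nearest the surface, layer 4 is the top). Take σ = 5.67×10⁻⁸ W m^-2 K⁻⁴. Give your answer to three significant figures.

OLR = S(1−α)/4 = 4.367 W m^-2; the top layer radiates at T_e = 93.68 K.
Each opaque layer satisfies 2T_j⁴ = T_{j−1}⁴ + T_{j+1}⁴, giving T_k⁴ = (N+1−k)T_e⁴.
T_4 = (1)^(1/4)·93.68 = 93.68 K.

93.7 K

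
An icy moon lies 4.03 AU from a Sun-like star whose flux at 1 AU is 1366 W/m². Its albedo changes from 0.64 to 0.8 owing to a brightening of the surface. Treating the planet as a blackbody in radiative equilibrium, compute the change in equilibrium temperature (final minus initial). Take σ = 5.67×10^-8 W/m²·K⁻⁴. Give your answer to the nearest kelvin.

-15 K

Irradiance scales as 1/d², so S = 1366 W/m² × (1/4.03)² = 84.11 W/m².
With α = 0.64, T₁ = 107.5 K.
After:  T₂ = [84.11·0.2/(4σ)]^(1/4) = 92.80 K.
ΔT = T₂ − T₁ = -14.69 K.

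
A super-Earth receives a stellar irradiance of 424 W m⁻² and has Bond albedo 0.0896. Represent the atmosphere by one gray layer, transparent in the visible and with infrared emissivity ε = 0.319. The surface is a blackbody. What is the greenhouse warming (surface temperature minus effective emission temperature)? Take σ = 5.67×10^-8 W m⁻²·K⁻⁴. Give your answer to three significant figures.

9.02 K

The planet radiates to space at T_e = [S(1−α)/(4σ)]^(1/4) = 203.1 K.
The surface balance (absorbed SW + ε·downward IR = σT_s⁴) with T_a⁴ = T_s⁴/2 reduces to T_s = T_e·[2/(2−ε)]^¼ = 212.1 K.
The atmosphere warms the surface by 9.018 K.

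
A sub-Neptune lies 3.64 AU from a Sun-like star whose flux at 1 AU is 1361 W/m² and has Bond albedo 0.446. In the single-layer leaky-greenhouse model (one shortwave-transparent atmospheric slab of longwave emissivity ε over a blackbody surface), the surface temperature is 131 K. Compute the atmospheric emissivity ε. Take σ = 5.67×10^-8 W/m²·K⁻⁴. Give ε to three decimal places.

0.296

Irradiance scales as 1/d², so S = 1361 W/m² × (1/3.64)² = 102.7 W/m².
Effective temperature: T_e = [S(1−α)/(4σ)]^(1/4) = 125.9 K.
Since (2−ε)/2 = (T_e/T_s)⁴ = 0.8520, ε = 0.2960.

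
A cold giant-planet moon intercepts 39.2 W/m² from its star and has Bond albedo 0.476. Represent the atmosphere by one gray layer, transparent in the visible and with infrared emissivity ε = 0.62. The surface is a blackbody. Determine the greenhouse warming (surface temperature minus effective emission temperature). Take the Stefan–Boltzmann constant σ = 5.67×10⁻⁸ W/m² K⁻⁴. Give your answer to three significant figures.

9.48 K

Effective emission temperature (TOA balance): σT_e⁴ = S(1−α)/4 = 5.135 W/m² → T_e = 97.55 K.
Surface balance with a leaky layer gives σT_s⁴ = σT_e⁴·2/(2−ε), so T_s = T_e·[2/(2−0.62)]^(1/4) = 107.0 K.
Greenhouse warming: T_s − T_e = 9.483 K.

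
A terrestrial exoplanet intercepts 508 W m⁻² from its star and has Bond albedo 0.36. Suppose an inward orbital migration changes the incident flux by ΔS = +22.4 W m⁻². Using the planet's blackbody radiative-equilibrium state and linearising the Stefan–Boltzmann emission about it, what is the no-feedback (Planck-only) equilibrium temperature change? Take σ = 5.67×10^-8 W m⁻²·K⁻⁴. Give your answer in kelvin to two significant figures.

2.1 K

The baseline emission temperature is T_e = 194.6 K.
Only a fraction (1−α) is absorbed and it's spread over 4πR², so ΔF = (1−α)ΔS/4 = 3.584 W m⁻².
Linearising σT⁴ gives d(σT⁴)/dT = 4σT_e³ = 1.671 W m⁻² per K.
So ΔT₀ = 3.584/1.671 = 2.14 K.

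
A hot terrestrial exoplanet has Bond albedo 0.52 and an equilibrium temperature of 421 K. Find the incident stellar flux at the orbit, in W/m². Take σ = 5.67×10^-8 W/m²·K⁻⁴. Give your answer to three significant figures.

Invert the energy balance for S: S = 4σT⁴/(1−α).
σT⁴ = 5.67×10⁻⁸·(421)⁴ = 1781 W/m².
S = 4·1781/0.48 = 14840 W/m².

14800 W/m²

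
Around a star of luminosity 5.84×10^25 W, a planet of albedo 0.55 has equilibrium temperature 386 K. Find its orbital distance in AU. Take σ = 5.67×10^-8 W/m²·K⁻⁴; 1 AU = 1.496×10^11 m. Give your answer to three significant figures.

Energy balance gives S = 4σT⁴/(1−α) = 11190 W/m².
Then d = [L/(4πS)]^(1/2) = 2.038×10^10 m, i.e. 0.1362 AU.

0.136 AU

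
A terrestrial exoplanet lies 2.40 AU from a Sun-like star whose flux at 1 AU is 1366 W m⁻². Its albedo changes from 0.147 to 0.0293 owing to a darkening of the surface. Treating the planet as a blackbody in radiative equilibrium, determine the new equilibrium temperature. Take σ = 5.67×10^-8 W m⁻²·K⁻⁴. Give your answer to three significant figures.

Irradiance scales as 1/d², so S = 1366 W m⁻² × (1/2.40)² = 237.2 W m⁻².
T₂ = [S(1−α₂)/(4σ)]^(1/4) = [237.2·0.971/(4σ)]^(1/4) = 178.5 K.

178 kelvin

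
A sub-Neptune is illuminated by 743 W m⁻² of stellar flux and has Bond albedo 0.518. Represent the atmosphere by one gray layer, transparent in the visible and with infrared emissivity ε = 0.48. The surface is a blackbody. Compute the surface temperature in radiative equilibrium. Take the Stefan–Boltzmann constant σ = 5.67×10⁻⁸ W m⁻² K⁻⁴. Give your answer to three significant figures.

213 K

Effective emission temperature (TOA balance): σT_e⁴ = S(1−α)/4 = 89.53 W m⁻² → T_e = 199.3 K.
The surface balance (absorbed SW + ε·downward IR = σT_s⁴) with T_a⁴ = T_s⁴/2 reduces to T_s = T_e·[2/(2−ε)]^¼ = 213.5 K.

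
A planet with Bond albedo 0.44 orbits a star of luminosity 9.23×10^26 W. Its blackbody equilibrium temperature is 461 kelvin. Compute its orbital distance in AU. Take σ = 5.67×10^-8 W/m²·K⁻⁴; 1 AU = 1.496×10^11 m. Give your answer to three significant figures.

0.424 AU

The flux needed for this T is 4σT⁴/(1−0.44) = 18290 W/m².
From L = 4πd²S, d = √(9.23×10^26/(4π·18290)) = 6.337×10^10 m = 0.4236 AU.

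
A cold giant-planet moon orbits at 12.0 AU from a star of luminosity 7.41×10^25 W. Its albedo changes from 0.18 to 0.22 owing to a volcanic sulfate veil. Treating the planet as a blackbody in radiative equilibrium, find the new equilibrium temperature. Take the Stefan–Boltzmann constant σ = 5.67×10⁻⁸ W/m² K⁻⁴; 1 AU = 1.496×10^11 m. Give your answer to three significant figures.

50.1 K

Orbital distance: d = 12.0 AU = 1.795×10^12 m.
Flux at the orbit: S = L/(4πd²) = 7.41×10^25/(4π·(1.80×10^12)²) = 1.830 W/m².
New equilibrium: T₂ = [(1−0.22)·1.830/(4σ)]^(1/4) = 50.09 K.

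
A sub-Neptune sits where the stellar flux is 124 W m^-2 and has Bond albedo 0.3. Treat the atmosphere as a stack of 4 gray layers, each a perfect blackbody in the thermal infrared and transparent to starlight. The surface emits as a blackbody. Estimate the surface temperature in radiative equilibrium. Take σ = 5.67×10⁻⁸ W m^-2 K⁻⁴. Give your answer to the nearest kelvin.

The effective emission temperature is T_e = [S(1−α)/(4σ)]^¼ = 139.9 K.
With N = 4 opaque layers, T_s = (N+1)^(1/4)·T_e = 5^(1/4)·139.9 = 209.2 K.

209 K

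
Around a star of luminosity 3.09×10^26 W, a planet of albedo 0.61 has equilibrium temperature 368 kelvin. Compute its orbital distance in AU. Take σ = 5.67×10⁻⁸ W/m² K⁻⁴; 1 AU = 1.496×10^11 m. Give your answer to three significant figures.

Energy balance gives S = 4σT⁴/(1−α) = 10670 W/m².
S = L/(4πd²) → d = √(L/4πS) = √(3.09×10^26/(4π·10670)) = 4.802×10^10 m = 0.3210 AU.

0.321 AU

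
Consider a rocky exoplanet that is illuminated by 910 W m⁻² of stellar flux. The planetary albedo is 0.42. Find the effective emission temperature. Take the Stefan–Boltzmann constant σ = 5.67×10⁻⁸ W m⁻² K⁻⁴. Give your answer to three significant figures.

220 kelvin

Absorbed flux (global mean): S(1−α)/4 = 910.0·0.58/4 = 132.0 W m⁻².
Balancing against σT⁴: T = (132.0/5.67×10⁻⁸)^(1/4) = 219.6 K.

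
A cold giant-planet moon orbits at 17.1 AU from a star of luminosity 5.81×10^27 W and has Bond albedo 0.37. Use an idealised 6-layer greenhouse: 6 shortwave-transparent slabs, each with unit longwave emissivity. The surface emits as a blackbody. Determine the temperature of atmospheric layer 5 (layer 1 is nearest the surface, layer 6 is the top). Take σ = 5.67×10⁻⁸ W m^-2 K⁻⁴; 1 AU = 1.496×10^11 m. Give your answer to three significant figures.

Orbital distance: d = 17.1 AU = 2.558×10^12 m.
S = L/(4πd²) = 70.65 W m^-2.
Top-of-atmosphere balance: σT_e⁴ = S(1−α)/4 = 11.13 W m^-2 → T_e = 118.4 K.
The net upward flux σT_e⁴ is constant between every pair of levels, so T_k⁴ = (N+1−k)T_e⁴.
With k = 5: T_5 = (6+1−5)^¼·118.4 K = 140.8 K.

141 K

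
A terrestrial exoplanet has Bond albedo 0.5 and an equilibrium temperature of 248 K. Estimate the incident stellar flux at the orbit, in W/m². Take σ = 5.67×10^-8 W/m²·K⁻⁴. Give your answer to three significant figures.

Invert the energy balance for S: S = 4σT⁴/(1−α).
The emitted flux is σT⁴ = 214.5 W/m².
So S = 4×214.5/(1−0.5) = 1716 W/m².

1720 W/m²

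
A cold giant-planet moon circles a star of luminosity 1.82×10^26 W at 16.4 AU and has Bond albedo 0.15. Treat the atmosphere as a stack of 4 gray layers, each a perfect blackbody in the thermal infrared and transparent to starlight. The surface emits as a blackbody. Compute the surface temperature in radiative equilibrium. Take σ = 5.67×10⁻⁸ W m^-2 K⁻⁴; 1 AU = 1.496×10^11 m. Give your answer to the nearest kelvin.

82 K

d = 16.4 × 1.496×10^11 m = 2.453×10^12 m.
Flux at the orbit: S = L/(4πd²) = 1.82×10^26/(4π·(2.45×10^12)²) = 2.406 W m^-2.
Top-of-atmosphere balance: σT_e⁴ = S(1−α)/4 = 0.5113 W m^-2 → T_e = 54.80 K.
For an N-layer opaque stack, T_s⁴ = (N+1)T_e⁴, hence T_s = (5)^(1/4)×54.80 K = 81.94 K.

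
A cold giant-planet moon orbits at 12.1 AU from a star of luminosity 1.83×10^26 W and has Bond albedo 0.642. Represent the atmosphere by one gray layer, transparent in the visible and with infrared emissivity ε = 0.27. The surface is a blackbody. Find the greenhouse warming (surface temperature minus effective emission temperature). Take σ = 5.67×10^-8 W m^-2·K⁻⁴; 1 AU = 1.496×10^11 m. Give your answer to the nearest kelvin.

2 K

Orbital distance: d = 12.1 AU = 1.810×10^12 m.
S = L/(4πd²) = 4.444 W m^-2.
At the top of the atmosphere, σT_e⁴ = S(1−α)/4 = 0.3978 W m^-2, giving T_e = 51.46 K.
The surface balance (absorbed SW + ε·downward IR = σT_s⁴) with T_a⁴ = T_s⁴/2 reduces to T_s = T_e·[2/(2−ε)]^¼ = 53.37 K.
Greenhouse warming: T_s − T_e = 1.900 K.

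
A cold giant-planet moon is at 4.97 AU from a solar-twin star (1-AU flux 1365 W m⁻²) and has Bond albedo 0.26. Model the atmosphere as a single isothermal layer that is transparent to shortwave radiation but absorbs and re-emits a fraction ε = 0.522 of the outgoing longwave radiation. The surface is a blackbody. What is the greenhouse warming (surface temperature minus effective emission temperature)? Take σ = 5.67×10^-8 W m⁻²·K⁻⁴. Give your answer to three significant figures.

Irradiance scales as 1/d², so S = 1365 W m⁻² × (1/4.97)² = 55.26 W m⁻².
At the top of the atmosphere, σT_e⁴ = S(1−α)/4 = 10.22 W m⁻², giving T_e = 115.9 K.
For a single slab of emissivity ε, T_s⁴ = 2T_e⁴/(2−ε); thus T_s = 115.9·(1.353)^(1/4) = 125.0 K.
T_s − T_e = 125.0 − 115.9 = 9.102 K.

9.10 K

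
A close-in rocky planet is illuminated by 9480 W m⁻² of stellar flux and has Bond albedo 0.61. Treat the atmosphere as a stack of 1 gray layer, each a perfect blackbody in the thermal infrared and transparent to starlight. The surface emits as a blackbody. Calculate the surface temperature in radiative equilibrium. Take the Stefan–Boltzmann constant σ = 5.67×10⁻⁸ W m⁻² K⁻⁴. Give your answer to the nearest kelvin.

The effective emission temperature is T_e = [S(1−α)/(4σ)]^¼ = 357.3 K.
For an N-layer opaque stack, T_s⁴ = (N+1)T_e⁴, hence T_s = (2)^(1/4)×357.3 K = 424.9 K.

425 kelvin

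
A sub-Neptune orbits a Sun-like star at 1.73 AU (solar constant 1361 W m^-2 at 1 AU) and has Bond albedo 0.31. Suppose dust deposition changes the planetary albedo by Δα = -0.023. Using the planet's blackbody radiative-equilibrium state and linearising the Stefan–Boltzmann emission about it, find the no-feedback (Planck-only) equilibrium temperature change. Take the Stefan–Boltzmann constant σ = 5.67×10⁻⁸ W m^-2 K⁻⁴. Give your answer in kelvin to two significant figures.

1.6 K

By the inverse-square law, S = 1361/1.73² = 454.7 W m^-2.
The baseline emission temperature is T_e = 192.9 K.
TOA radiative forcing: ΔF = −S·Δα/4 = −454.7·(-0.023)/4 = 2.615 W m^-2.
Linearising σT⁴ gives d(σT⁴)/dT = 4σT_e³ = 1.627 W m^-2 per K.
So ΔT₀ = 2.615/1.627 = 1.61 K.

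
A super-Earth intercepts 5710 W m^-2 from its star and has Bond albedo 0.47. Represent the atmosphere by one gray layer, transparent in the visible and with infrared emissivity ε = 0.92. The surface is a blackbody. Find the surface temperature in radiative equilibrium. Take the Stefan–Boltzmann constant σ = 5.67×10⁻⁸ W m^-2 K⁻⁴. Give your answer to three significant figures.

396 K

Effective emission temperature (TOA balance): σT_e⁴ = S(1−α)/4 = 756.6 W m^-2 → T_e = 339.9 K.
Surface balance with a leaky layer gives σT_s⁴ = σT_e⁴·2/(2−ε), so T_s = T_e·[2/(2−0.92)]^(1/4) = 396.5 K.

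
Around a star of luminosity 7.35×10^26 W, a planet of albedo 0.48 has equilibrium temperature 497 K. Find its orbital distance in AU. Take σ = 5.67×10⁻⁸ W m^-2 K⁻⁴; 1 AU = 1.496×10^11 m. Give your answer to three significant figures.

0.313 AU

The flux needed for this T is 4σT⁴/(1−0.48) = 26610 W m^-2.
S = L/(4πd²) → d = √(L/4πS) = √(7.35×10^26/(4π·26610)) = 4.688×10^10 m = 0.3134 AU.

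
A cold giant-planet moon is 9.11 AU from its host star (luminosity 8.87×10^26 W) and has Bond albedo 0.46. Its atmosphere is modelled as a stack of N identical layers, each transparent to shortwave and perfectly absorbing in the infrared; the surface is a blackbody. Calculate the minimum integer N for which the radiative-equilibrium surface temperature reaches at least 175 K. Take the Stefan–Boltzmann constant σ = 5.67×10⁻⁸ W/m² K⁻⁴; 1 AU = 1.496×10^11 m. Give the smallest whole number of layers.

10

d = 9.11 × 1.496×10^11 m = 1.363×10^12 m.
Spreading L over a sphere of radius d: S = 8.87×10^26/(4π·1.36×10^12²) = 38.00 W/m².
Top-of-atmosphere balance: σT_e⁴ = S(1−α)/4 = 5.130 W/m² → T_e = 97.53 K.
Need (N+1)T_e⁴ ≥ T_s⁴, i.e. N+1 ≥ (175/97.53)⁴ = 10.365.
The minimum whole number is N = 10.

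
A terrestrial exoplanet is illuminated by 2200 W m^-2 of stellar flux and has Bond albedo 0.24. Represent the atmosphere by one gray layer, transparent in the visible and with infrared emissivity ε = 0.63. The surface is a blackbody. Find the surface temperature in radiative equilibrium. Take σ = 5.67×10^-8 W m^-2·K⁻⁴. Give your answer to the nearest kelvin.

The planet radiates to space at T_e = [S(1−α)/(4σ)]^(1/4) = 293.0 K.
Surface balance with a leaky layer gives σT_s⁴ = σT_e⁴·2/(2−ε), so T_s = T_e·[2/(2−0.63)]^(1/4) = 322.1 K.

322 K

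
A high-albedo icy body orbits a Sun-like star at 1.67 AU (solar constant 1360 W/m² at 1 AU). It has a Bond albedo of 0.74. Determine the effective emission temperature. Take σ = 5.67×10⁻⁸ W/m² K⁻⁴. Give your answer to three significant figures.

By the inverse-square law, S = 1360/1.67² = 487.6 W/m².
Averaging over the sphere, the absorbed flux is S(1−α)/4 = 31.70 W/m².
Set σT⁴ = 31.70 → T = (31.70/σ)^(1/4) = 153.8 K.

154 K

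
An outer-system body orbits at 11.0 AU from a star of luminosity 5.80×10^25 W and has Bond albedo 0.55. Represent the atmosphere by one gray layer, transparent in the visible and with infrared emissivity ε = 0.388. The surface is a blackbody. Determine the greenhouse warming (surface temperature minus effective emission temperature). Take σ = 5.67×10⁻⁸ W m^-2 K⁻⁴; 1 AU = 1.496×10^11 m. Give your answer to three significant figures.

Orbital distance: d = 11.0 AU = 1.646×10^12 m.
Spreading L over a sphere of radius d: S = 5.80×10^25/(4π·1.65×10^12²) = 1.704 W m^-2.
The planet radiates to space at T_e = [S(1−α)/(4σ)]^(1/4) = 42.88 K.
For a single slab of emissivity ε, T_s⁴ = 2T_e⁴/(2−ε); thus T_s = 42.88·(1.241)^(1/4) = 45.26 K.
T_s − T_e = 45.26 − 42.88 = 2.376 K.

2.38 K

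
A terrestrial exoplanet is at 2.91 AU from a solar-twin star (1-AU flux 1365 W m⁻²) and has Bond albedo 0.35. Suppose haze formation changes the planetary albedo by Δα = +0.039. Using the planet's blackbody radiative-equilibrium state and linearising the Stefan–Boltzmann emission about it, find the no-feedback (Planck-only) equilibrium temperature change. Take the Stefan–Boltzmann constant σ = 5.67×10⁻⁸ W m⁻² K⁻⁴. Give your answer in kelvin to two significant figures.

Irradiance scales as 1/d², so S = 1365 W m⁻² × (1/2.91)² = 161.2 W m⁻².
Reference equilibrium: T_e = [S(1−α)/(4σ)]^(1/4) = 146.6 K.
ΔF = −(S/4)Δα = −(161.2/4)×(+0.039) = -1.572 W m⁻².
The Planck feedback parameter is 4σT_e³ = 0.7147 W m⁻²/K.
ΔT₀ = ΔF/λ_P = -1.572/0.7147 = -2.20 K.

-2.2 kelvin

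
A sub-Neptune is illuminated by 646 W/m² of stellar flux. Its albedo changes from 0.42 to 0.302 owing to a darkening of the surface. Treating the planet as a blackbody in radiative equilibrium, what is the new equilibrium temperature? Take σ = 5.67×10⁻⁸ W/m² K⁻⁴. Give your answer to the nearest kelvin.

New equilibrium: T₂ = [(1−0.302)·646.0/(4σ)]^(1/4) = 211.2 K.

211 K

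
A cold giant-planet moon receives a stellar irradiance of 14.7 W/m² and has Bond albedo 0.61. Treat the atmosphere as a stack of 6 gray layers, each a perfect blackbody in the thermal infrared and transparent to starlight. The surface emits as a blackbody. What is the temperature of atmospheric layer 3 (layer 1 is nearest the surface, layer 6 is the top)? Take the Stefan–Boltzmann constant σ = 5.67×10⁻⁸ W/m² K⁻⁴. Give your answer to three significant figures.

OLR = S(1−α)/4 = 1.433 W/m²; the top layer radiates at T_e = 70.91 K.
In the N-layer model, layer k (counted from the surface) has T_k = (N+1−k)^(1/4)·T_e.
T_3 = (4)^(1/4)·70.91 = 100.3 K.

100 K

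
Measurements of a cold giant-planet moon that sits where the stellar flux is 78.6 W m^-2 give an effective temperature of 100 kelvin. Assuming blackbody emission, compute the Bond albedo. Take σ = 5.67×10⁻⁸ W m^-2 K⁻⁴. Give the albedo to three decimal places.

From σT⁴ = S(1−α)/4 we invert for α: 1−α = 4σT⁴/S.
σT⁴ = 5.670 W m^-2, so 4σT⁴ = 22.68 W m^-2.
Hence α = 1 − 22.68/78.60 = 0.7115.

0.711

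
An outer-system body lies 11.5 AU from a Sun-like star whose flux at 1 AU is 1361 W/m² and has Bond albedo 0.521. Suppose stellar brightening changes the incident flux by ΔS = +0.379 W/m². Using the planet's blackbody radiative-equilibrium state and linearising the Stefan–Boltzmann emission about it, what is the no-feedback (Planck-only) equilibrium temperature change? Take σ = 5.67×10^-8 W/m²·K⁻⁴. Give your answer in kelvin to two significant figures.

Irradiance scales as 1/d², so S = 1361 W/m² × (1/11.5)² = 10.29 W/m².
The baseline emission temperature is T_e = 68.28 K.
Only a fraction (1−α) is absorbed and it's spread over 4πR², so ΔF = (1−α)ΔS/4 = 0.04539 W/m².
The Planck feedback parameter is 4σT_e³ = 0.07220 W/m²/K.
ΔT₀ = ΔF/λ_P = 0.04539/0.07220 = 0.629 K.

0.63 K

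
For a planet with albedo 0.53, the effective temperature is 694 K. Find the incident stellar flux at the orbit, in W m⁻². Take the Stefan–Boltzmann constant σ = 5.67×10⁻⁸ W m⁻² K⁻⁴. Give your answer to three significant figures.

From S(1−α)/4 = σT⁴: S = 4σT⁴/(1−α).
σT⁴ = 5.67×10⁻⁸·(694)⁴ = 13150 W m⁻².
S = 4·13150/0.47 = 1.119×10^5 W m⁻².

1.12×10^5 W m⁻²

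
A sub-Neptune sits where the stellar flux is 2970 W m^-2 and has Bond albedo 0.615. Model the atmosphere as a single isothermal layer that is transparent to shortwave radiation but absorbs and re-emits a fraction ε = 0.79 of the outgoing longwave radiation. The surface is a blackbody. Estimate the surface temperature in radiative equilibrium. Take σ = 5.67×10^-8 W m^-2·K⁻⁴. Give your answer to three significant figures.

Effective emission temperature (TOA balance): σT_e⁴ = S(1−α)/4 = 285.9 W m^-2 → T_e = 266.5 K.
Surface balance with a leaky layer gives σT_s⁴ = σT_e⁴·2/(2−ε), so T_s = T_e·[2/(2−0.79)]^(1/4) = 302.1 K.

302 K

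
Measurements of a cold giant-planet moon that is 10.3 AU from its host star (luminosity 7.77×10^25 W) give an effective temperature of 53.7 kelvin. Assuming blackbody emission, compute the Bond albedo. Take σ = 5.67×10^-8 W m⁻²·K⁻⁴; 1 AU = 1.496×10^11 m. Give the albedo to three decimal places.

d = 10.3 × 1.496×10^11 m = 1.541×10^12 m.
Flux at the orbit: S = L/(4πd²) = 7.77×10^25/(4π·(1.54×10^12)²) = 2.604 W m⁻².
Energy balance: S(1−α)/4 = σT⁴, so 1−α = 4σT⁴/S.
4σT⁴ = 4·5.67×10⁻⁸·(53.7)⁴ = 1.886 W m⁻².
1−α = 1.886/2.604 = 0.7242, so α = 0.2758.

0.276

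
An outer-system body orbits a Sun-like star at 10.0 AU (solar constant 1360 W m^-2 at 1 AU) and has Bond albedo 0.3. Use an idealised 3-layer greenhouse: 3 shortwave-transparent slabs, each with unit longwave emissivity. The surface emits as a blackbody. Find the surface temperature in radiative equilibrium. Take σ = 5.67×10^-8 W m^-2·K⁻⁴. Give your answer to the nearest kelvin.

114 kelvin

Irradiance scales as 1/d², so S = 1360 W m^-2 × (1/10.0)² = 13.60 W m^-2.
OLR = S(1−α)/4 = 2.380 W m^-2; the top layer radiates at T_e = 80.49 K.
For an N-layer opaque stack, T_s⁴ = (N+1)T_e⁴, hence T_s = (4)^(1/4)×80.49 K = 113.8 K.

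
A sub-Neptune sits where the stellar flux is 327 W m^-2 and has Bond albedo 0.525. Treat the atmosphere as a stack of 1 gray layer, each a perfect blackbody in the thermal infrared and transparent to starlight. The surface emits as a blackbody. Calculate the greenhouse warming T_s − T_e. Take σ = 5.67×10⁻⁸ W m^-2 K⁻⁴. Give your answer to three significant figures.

OLR = S(1−α)/4 = 38.83 W m^-2; the top layer radiates at T_e = 161.8 K.
Surface: T_s = (2)^¼·T_e = 192.4 K.
Warming: T_s − T_e = 30.61 K.

30.6 kelvin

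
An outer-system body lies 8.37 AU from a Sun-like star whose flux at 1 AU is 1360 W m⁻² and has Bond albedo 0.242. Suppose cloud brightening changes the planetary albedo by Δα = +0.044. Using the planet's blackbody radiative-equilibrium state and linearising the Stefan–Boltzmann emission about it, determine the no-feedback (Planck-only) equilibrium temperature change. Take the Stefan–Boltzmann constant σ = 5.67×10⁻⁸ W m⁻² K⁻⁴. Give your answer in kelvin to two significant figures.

Flux at the orbit: S = 1360/(8.37)² = 19.41 W m⁻².
The baseline emission temperature is T_e = 89.75 K.
The change in absorbed flux is Δ[S(1−α)/4] = −SΔα/4 = -0.2135 W m⁻².
Linearising σT⁴ gives d(σT⁴)/dT = 4σT_e³ = 0.1640 W m⁻² per K.
ΔT₀ = ΔF/λ_P = -0.2135/0.1640 = -1.30 K.

-1.3 kelvin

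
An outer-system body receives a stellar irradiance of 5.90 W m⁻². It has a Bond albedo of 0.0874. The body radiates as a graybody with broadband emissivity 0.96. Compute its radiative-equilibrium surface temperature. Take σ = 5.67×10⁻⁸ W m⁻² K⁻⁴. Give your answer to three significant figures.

The planet absorbs (1−α)S over its disc πR² and re-emits over 4πR², so the mean absorbed flux is (1−0.0874)·5.900/4 = 1.346 W m⁻².
Equating to εσT⁴ with ε = 0.96: T = (1.346/0.96σ)^(1/4) = 70.52 K.

70.5 kelvin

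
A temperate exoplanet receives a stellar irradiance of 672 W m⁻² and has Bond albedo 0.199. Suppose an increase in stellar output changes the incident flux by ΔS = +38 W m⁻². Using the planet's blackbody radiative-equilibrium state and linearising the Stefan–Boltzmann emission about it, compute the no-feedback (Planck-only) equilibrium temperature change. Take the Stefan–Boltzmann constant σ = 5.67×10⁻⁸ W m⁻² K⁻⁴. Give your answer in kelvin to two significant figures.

3.1 K

The baseline emission temperature is T_e = 220.7 K.
Only a fraction (1−α) is absorbed and it's spread over 4πR², so ΔF = (1−α)ΔS/4 = 7.609 W m⁻².
Planck response: λ_P = 4σT_e³ = 4·5.67×10⁻⁸·(220.7)³ = 2.439 W m⁻²/K.
Hence the no-feedback warming is ΔF/(4σT_e³) = 3.12 K.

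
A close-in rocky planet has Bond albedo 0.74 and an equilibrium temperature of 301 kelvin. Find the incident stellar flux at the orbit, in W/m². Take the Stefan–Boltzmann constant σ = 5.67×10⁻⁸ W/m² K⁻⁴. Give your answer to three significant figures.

Invert the energy balance for S: S = 4σT⁴/(1−α).
σT⁴ = 5.67×10⁻⁸·(301)⁴ = 465.4 W/m².
So S = 4×465.4/(1−0.74) = 7160 W/m².

7160 W/m²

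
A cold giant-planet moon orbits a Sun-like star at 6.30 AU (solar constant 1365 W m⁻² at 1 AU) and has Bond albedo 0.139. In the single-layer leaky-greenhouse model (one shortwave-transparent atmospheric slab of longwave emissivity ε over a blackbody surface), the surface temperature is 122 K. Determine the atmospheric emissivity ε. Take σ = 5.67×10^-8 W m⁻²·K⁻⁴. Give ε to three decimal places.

0.821

Irradiance scales as 1/d², so S = 1365 W m⁻² × (1/6.30)² = 34.39 W m⁻².
TOA balance gives T_e = 106.9 K.
T_s⁴ = T_e⁴·2/(2−ε) → ε = 2 − 2(T_e/T_s)⁴ = 2 − 2·(106.9/122)⁴ = 0.8213.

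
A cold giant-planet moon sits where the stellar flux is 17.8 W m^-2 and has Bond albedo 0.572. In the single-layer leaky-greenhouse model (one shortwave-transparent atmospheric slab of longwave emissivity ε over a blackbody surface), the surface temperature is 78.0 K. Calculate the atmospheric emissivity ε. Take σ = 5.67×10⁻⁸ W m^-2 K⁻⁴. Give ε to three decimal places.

0.185

Effective temperature: T_e = [S(1−α)/(4σ)]^(1/4) = 76.13 K.
T_s⁴ = T_e⁴·2/(2−ε) → ε = 2 − 2(T_e/T_s)⁴ = 2 − 2·(76.13/78.0)⁴ = 0.1850.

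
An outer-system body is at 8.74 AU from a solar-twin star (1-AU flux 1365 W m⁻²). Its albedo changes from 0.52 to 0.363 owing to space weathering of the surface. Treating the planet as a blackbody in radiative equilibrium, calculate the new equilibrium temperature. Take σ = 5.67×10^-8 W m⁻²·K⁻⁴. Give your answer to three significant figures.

84.2 K

Irradiance scales as 1/d², so S = 1365 W m⁻² × (1/8.74)² = 17.87 W m⁻².
New equilibrium: T₂ = [(1−0.363)·17.87/(4σ)]^(1/4) = 84.17 K.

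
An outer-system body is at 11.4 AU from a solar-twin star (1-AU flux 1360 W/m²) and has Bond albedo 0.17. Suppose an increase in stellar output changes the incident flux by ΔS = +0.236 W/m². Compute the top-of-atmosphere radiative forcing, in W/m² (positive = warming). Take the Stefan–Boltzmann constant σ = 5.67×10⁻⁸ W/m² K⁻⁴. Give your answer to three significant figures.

0.0490 W/m²

Flux at the orbit: S = 1360/(11.4)² = 10.46 W/m².
Only a fraction (1−α) is absorbed and it's spread over 4πR², so ΔF = (1−α)ΔS/4 = 0.04897 W/m².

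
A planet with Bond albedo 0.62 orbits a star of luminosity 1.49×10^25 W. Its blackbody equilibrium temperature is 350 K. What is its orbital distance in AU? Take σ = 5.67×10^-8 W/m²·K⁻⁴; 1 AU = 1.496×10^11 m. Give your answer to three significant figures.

0.0769 AU

Energy balance gives S = 4σT⁴/(1−α) = 8956 W/m².
S = L/(4πd²) → d = √(L/4πS) = √(1.49×10^25/(4π·8956)) = 1.151×10^10 m = 0.07691 AU.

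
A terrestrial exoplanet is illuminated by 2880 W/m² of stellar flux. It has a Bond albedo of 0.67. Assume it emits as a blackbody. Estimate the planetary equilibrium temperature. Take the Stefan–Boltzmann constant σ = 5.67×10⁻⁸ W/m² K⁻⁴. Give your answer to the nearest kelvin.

Averaging over the sphere, the absorbed flux is S(1−α)/4 = 237.6 W/m².
Set σT⁴ = 237.6 → T = (237.6/σ)^(1/4) = 254.4 K.

254 kelvin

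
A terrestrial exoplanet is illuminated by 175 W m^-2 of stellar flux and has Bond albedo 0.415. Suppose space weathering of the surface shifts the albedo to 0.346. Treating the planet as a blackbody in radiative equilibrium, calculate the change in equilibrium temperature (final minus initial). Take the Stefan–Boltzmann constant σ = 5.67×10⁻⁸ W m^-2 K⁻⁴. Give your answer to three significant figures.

4.12 K

Before: T₁ = [175.0·0.585/(4σ)]^(1/4) = 145.8 K.
After:  T₂ = [175.0·0.654/(4σ)]^(1/4) = 149.9 K.
ΔT = T₂ − T₁ = 4.120 K.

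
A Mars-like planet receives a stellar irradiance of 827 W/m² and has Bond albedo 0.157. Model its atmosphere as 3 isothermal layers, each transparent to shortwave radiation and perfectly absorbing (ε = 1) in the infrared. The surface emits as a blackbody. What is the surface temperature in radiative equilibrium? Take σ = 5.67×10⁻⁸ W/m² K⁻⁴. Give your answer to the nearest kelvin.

The effective emission temperature is T_e = [S(1−α)/(4σ)]^¼ = 235.5 K.
With N = 3 opaque layers, T_s = (N+1)^(1/4)·T_e = 4^(1/4)·235.5 = 333.0 K.

333 kelvin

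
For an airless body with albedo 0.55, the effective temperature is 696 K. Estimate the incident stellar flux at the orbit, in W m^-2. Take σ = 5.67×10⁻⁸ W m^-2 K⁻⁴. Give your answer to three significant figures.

1.18×10^5 W m^-2

Invert the energy balance for S: S = 4σT⁴/(1−α).
The emitted flux is σT⁴ = 13310 W m^-2.
So S = 4×13310/(1−0.55) = 1.183×10^5 W m^-2.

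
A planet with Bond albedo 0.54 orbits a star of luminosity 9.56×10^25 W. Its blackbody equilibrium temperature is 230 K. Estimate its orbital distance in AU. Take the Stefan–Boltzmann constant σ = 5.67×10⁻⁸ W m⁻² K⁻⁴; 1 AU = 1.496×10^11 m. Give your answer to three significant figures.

Energy balance gives S = 4σT⁴/(1−α) = 1380 W m⁻².
Then d = [L/(4πS)]^(1/2) = 7.426×10^10 m, i.e. 0.4964 AU.

0.496 AU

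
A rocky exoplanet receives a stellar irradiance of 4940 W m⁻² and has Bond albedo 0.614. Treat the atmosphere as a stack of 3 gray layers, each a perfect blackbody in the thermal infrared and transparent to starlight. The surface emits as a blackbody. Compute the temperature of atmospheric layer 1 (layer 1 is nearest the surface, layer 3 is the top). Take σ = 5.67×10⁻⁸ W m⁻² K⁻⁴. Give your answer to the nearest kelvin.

399 K

The effective emission temperature is T_e = [S(1−α)/(4σ)]^¼ = 302.8 K.
In the N-layer model, layer k (counted from the surface) has T_k = (N+1−k)^(1/4)·T_e.
T_1 = (3)^(1/4)·302.8 = 398.5 K.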